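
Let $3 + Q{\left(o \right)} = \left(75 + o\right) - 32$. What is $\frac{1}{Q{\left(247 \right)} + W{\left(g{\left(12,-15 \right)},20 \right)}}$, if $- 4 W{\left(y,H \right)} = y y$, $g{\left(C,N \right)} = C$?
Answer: $\frac{1}{251} \approx 0.0039841$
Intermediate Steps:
$W{\left(y,H \right)} = - \frac{y^{2}}{4}$ ($W{\left(y,H \right)} = - \frac{y y}{4} = - \frac{y^{2}}{4}$)
$Q{\left(o \right)} = 40 + o$ ($Q{\left(o \right)} = -3 + \left(\left(75 + o\right) - 32\right) = -3 + \left(43 + o\right) = 40 + o$)
$\frac{1}{Q{\left(247 \right)} + W{\left(g{\left(12,-15 \right)},20 \right)}} = \frac{1}{\left(40 + 247\right) - \frac{12^{2}}{4}} = \frac{1}{287 - 36} = \frac{1}{251}$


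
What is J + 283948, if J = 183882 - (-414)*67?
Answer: 495568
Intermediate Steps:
J = 211620 (J = 183882 - 1*(-27738) = 183882 + 27738 = 211620)
J + 283948 = 211620 + 283948 = 495568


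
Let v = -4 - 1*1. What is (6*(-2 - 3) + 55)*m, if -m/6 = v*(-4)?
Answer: -3000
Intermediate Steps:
v = -5 (v = -4 - 1 = -5)
m = -120 (m = -(-30)*(-4) = -6*20 = -120)
(6*(-2 - 3) + 55)*m = (6*(-2 - 3) + 55)*(-120) = (6*(-5) + 55)*(-120) = (-30 + 55)*(-120) = 25*(-120) = -3000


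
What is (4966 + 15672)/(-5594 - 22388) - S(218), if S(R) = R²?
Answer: -39112859/823 ≈ -47525.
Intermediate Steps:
(4966 + 15672)/(-5594 - 22388) - S(218) = (4966 + 15672)/(-5594 - 22388) - 1*218² = 20638/(-27982) - 1*47524 = 20638*(-1/27982) - 47524 = -607/823 - 47524 = -39112859/823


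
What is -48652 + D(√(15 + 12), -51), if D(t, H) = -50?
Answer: -48702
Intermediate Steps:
-48652 + D(√(15 + 12), -51) = -48652 - 50 = -48702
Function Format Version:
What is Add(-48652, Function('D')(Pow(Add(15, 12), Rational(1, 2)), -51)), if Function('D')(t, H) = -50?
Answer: -48702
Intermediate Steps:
Add(-48652, Function('D')(Pow(Add(15, 12), Rational(1, 2)), -51)) = Add(-48652, -50) = -48702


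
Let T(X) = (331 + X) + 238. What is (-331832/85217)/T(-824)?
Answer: 331832/21730335 ≈ 0.015270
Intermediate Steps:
T(X) = 569 + X
(-331832/85217)/T(-824) = (-331832/85217)/(569 - 824) = -331832*1/85217/(-255) = -331832/85217*(-1/255) = 331832/21730335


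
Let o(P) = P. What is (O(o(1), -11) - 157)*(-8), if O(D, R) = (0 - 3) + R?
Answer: 1368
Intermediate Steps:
O(D, R) = -3 + R
(O(o(1), -11) - 157)*(-8) = ((-3 - 11) - 157)*(-8) = (-14 - 157)*(-8) = -171*(-8) = 1368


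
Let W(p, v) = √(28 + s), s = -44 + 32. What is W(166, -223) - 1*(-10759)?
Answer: 10763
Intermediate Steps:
s = -12
W(p, v) = 4 (W(p, v) = √(28 - 12) = √16 = 4)
W(166, -223) - 1*(-10759) = 4 - 1*(-10759) = 4 + 10759 = 10763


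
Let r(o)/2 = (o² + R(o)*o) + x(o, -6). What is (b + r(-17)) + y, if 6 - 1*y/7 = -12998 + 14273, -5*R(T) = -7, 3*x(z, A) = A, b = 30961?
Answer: 113022/5 ≈ 22604.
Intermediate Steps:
x(z, A) = A/3
R(T) = 7/5 (R(T) = -⅕*(-7) = 7/5)
y = -8883 (y = 42 - 7*(-12998 + 14273) = 42 - 7*1275 = 42 - 8925 = -8883)
r(o) = -4 + 2*o² + 14*o/5 (r(o) = 2*((o² + 7*o/5) + (⅓)*(-6)) = 2*((o² + 7*o/5) - 2) = 2*(-2 + o² + 7*o/5) = -4 + 2*o² + 14*o/5)
(b + r(-17)) + y = (30961 + (-4 + 2*(-17)² + (14/5)*(-17))) - 8883 = (30961 + (-4 + 2*289 - 238/5)) - 8883 = (30961 + (-4 + 578 - 238/5)) - 8883 = (30961 + 2632/5) - 8883 = 157437/5 - 8883 = 113022/5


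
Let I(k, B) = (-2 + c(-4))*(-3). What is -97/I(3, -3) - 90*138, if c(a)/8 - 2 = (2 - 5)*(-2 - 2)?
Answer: -4098503/330 ≈ -12420.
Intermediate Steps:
c(a) = 112 (c(a) = 16 + 8*((2 - 5)*(-2 - 2)) = 16 + 8*(-3*(-4)) = 16 + 8*12 = 16 + 96 = 112)
I(k, B) = -330 (I(k, B) = (-2 + 112)*(-3) = 110*(-3) = -330)
-97/I(3, -3) - 90*138 = -97/(-330) - 90*138 = -97*(-1/330) - 12420 = 97/330 - 12420 = -4098503/330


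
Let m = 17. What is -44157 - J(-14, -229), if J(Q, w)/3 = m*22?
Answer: -45279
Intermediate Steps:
J(Q, w) = 1122 (J(Q, w) = 3*(17*22) = 3*374 = 1122)
-44157 - J(-14, -229) = -44157 - 1*1122 = -44157 - 1122 = -45279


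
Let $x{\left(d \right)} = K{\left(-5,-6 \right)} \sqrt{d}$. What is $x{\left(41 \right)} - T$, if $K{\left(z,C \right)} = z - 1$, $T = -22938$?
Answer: $22938 - 6 \sqrt{41} \approx 22900.0$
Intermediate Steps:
$K{\left(z,C \right)} = -1 + z$
$x{\left(d \right)} = - 6 \sqrt{d}$ ($x{\left(d \right)} = \left(-1 - 5\right) \sqrt{d} = - 6 \sqrt{d}$)
$x{\left(41 \right)} - T = - 6 \sqrt{41} - -22938 = - 6 \sqrt{41} + 22938 = 22938 - 6 \sqrt{41}$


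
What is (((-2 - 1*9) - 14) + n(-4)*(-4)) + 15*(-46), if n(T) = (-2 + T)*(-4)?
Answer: -811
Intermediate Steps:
n(T) = 8 - 4*T
(((-2 - 1*9) - 14) + n(-4)*(-4)) + 15*(-46) = (((-2 - 1*9) - 14) + (8 - 4*(-4))*(-4)) + 15*(-46) = (((-2 - 9) - 14) + (8 + 16)*(-4)) - 690 = ((-11 - 14) + 24*(-4)) - 690 = (-25 - 96) - 690 = -121 - 690 = -811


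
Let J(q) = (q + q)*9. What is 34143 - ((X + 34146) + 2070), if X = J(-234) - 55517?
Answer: 57656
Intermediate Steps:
J(q) = 18*q (J(q) = (2*q)*9 = 18*q)
X = -59729 (X = 18*(-234) - 55517 = -4212 - 55517 = -59729)
34143 - ((X + 34146) + 2070) = 34143 - ((-59729 + 34146) + 2070) = 34143 - (-25583 + 2070) = 34143 - 1*(-23513) = 34143 + 23513 = 57656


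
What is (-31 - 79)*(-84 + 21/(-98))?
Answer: 64845/7 ≈ 9263.6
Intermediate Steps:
(-31 - 79)*(-84 + 21/(-98)) = -110*(-84 + 21*(-1/98)) = -110*(-84 - 3/14) = -110*(-1179/14) = 64845/7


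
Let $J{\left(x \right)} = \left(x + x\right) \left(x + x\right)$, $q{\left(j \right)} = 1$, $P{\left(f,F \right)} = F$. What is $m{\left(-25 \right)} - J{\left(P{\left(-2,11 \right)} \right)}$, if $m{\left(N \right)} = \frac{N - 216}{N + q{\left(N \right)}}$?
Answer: $- \frac{11375}{24} \approx -473.96$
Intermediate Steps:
$J{\left(x \right)} = 4 x^{2}$ ($J{\left(x \right)} = 2 x 2 x = 4 x^{2}$)
$m{\left(N \right)} = \frac{-216 + N}{1 + N}$ ($m{\left(N \right)} = \frac{N - 216}{N + 1} = \frac{-216 + N}{1 + N}$)
$m{\left(-25 \right)} - J{\left(P{\left(-2,11 \right)} \right)} = \frac{-216 - 25}{1 - 25} - 4 \cdot 11^{2} = \frac{1}{-24} \left(-241\right) - 4 \cdot 121 = \left(- \frac{1}{24}\right) \left(-241\right) - 484 = \frac{241}{24} - 484 = - \frac{11375}{24}$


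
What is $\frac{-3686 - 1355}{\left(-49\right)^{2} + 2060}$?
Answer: $- \frac{5041}{4461} \approx -1.13$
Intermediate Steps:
$\frac{-3686 - 1355}{\left(-49\right)^{2} + 2060} = - \frac{5041}{2401 + 2060} = - \frac{5041}{4461}$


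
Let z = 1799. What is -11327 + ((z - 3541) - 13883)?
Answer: -26952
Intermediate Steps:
-11327 + ((z - 3541) - 13883) = -11327 + ((1799 - 3541) - 13883) = -11327 + (-1742 - 13883) = -11327 - 15625 = -26952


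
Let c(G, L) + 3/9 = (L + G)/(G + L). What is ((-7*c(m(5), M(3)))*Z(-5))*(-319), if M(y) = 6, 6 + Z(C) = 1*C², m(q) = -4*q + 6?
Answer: 84854/3 ≈ 28285.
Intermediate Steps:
m(q) = 6 - 4*q
Z(C) = -6 + C² (Z(C) = -6 + 1*C² = -6 + C²)
c(G, L) = ⅔ (c(G, L) = -⅓ + (L + G)/(G + L) = -⅓ + (G + L)/(G + L) = -⅓ + 1 = ⅔)
((-7*c(m(5), M(3)))*Z(-5))*(-319) = ((-7*⅔)*(-6 + (-5)²))*(-319) = -14*(-6 + 25)/3*(-319) = -14/3*19*(-319) = -266/3*(-319) = 84854/3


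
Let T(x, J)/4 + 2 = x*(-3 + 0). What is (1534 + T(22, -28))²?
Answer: 1592644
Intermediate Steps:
T(x, J) = -8 - 12*x (T(x, J) = -8 + 4*(x*(-3 + 0)) = -8 + 4*(x*(-3)) = -8 + 4*(-3*x) = -8 - 12*x)
(1534 + T(22, -28))² = (1534 + (-8 - 12*22))² = (1534 + (-8 - 264))² = (1534 - 272)² = 1262² = 1592644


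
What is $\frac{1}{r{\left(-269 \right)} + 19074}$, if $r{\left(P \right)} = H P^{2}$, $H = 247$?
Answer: $\frac{1}{17892241} \approx 5.589 \cdot 10^{-8}$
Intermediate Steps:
$r{\left(P \right)} = 247 P^{2}$
$\frac{1}{r{\left(-269 \right)} + 19074} = \frac{1}{247 \left(-269\right)^{2} + 19074} = \frac{1}{247 \cdot 72361 + 19074} = \frac{1}{17873167 + 19074} = \frac{1}{17892241}$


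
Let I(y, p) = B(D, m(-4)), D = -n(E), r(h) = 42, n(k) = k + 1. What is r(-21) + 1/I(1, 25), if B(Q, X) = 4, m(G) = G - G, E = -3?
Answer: 169/4 ≈ 42.250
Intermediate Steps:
n(k) = 1 + k
m(G) = 0
D = 2 (D = -(1 - 3) = -1*(-2) = 2)
I(y, p) = 4
r(-21) + 1/I(1, 25) = 42 + 1/4 = 42 + ¼ = 169/4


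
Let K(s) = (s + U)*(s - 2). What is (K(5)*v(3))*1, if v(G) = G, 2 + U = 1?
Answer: 36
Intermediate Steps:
U = -1 (U = -2 + 1 = -1)
K(s) = (-1 + s)*(-2 + s) (K(s) = (s - 1)*(s - 2) = (-1 + s)*(-2 + s))
(K(5)*v(3))*1 = ((2 + 5² - 3*5)*3)*1 = ((2 + 25 - 15)*3)*1 = (12*3)*1 = 36*1 = 36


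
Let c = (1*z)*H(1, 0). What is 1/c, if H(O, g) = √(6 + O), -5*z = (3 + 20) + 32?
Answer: -√7/77 ≈ -0.034360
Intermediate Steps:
z = -11 (z = -((3 + 20) + 32)/5 = -(23 + 32)/5 = -⅕*55 = -11)
c = -11*√7 (c = (1*(-11))*√(6 + 1) = -11*√7 ≈ -29.103)
1/c = 1/(-11*√7) = -√7/77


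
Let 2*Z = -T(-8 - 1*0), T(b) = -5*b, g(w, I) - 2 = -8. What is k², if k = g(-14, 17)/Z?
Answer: 9/100 ≈ 0.090000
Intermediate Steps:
g(w, I) = -6 (g(w, I) = 2 - 8 = -6)
Z = -20 (Z = (-(-5)*(-8 - 1*0))/2 = (-(-5)*(-8 + 0))/2 = (-(-5)*(-8))/2 = (-1*40)/2 = (½)*(-40) = -20)
k = 3/10 (k = -6/(-20) = -6*(-1/20) = 3/10 ≈ 0.30000)
k² = (3/10)² = 9/100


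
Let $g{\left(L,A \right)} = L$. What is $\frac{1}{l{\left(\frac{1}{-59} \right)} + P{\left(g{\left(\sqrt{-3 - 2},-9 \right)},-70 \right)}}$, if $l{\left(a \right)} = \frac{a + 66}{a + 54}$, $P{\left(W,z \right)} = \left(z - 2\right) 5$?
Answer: $- \frac{3185}{1142707} \approx -0.0027872$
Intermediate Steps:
$P{\left(W,z \right)} = -10 + 5 z$ ($P{\left(W,z \right)} = \left(-2 + z\right) 5 = -10 + 5 z$)
$l{\left(a \right)} = \frac{66 + a}{54 + a}$
$\frac{1}{l{\left(\frac{1}{-59} \right)} + P{\left(g{\left(\sqrt{-3 - 2},-9 \right)},-70 \right)}} = \frac{1}{\frac{66 + \frac{1}{-59}}{54 + \frac{1}{-59}} + \left(-10 + 5 \left(-70\right)\right)} = \frac{1}{\frac{66 - \frac{1}{59}}{54 - \frac{1}{59}} - 360} = \frac{1}{\frac{1}{\frac{3185}{59}} \cdot \frac{3893}{59} - 360} = \frac{1}{\frac{59}{3185} \cdot \frac{3893}{59} - 360} = \frac{1}{\frac{3893}{3185} - 360} = \frac{1}{- \frac{1142707}{3185}} = - \frac{3185}{1142707}$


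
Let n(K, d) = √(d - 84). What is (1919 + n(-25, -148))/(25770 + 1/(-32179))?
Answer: 61751501/829252829 + 64358*I*√58/829252829 ≈ 0.074466 + 0.00059106*I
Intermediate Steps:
n(K, d) = √(-84 + d)
(1919 + n(-25, -148))/(25770 + 1/(-32179)) = (1919 + √(-84 - 148))/(25770 + 1/(-32179)) = (1919 + √(-232))/(25770 - 1/32179) = (1919 + 2*I*√58)/(829252829/32179) = (1919 + 2*I*√58)*(32179/829252829) = 61751501/829252829 + 64358*I*√58/829252829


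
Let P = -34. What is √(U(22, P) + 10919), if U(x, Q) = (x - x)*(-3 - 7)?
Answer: √10919 ≈ 104.49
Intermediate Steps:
U(x, Q) = 0 (U(x, Q) = 0*(-10) = 0)
√(U(22, P) + 10919) = √(0 + 10919) = √10919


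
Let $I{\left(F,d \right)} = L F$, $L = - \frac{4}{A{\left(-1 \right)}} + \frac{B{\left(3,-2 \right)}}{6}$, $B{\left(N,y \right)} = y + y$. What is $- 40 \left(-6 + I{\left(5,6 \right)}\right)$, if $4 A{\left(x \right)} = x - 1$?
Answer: $- \frac{3680}{3} \approx -1226.7$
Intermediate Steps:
$A{\left(x \right)} = - \frac{1}{4} + \frac{x}{4}$ ($A{\left(x \right)} = \frac{x - 1}{4} = \frac{-1 + x}{4} = - \frac{1}{4} + \frac{x}{4}$)
$B{\left(N,y \right)} = 2 y$
$L = \frac{22}{3}$ ($L = - \frac{4}{- \frac{1}{4} + \frac{1}{4} \left(-1\right)} + \frac{2 \left(-2\right)}{6} = - \frac{4}{- \frac{1}{4} - \frac{1}{4}} - \frac{2}{3} = - \frac{4}{- \frac{1}{2}} - \frac{2}{3} = \left(-4\right) \left(-2\right) - \frac{2}{3} = 8 - \frac{2}{3} = \frac{22}{3} \approx 7.3333$)
$I{\left(F,d \right)} = \frac{22 F}{3}$
$- 40 \left(-6 + I{\left(5,6 \right)}\right) = - 40 \left(-6 + \frac{22}{3} \cdot 5\right) = - 40 \left(-6 + \frac{110}{3}\right) = \left(-40\right) \frac{92}{3} = - \frac{3680}{3}$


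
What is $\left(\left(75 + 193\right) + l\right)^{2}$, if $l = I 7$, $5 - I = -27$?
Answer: $242064$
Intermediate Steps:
$I = 32$ ($I = 5 - -27 = 5 + 27 = 32$)
$l = 224$ ($l = 32 \cdot 7 = 224$)
$\left(\left(75 + 193\right) + l\right)^{2} = \left(\left(75 + 193\right) + 224\right)^{2} = \left(268 + 224\right)^{2} = 492^{2} = 242064$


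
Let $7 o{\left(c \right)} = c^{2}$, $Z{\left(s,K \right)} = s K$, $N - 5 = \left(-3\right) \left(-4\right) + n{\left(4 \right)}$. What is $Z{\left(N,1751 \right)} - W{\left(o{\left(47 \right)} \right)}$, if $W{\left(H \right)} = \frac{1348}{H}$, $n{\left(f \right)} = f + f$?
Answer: $\frac{96689539}{2209} \approx 43771.0$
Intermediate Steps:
$n{\left(f \right)} = 2 f$
$N = 25$ ($N = 5 + \left(\left(-3\right) \left(-4\right) + 2 \cdot 4\right) = 5 + \left(12 + 8\right) = 5 + 20 = 25$)
$Z{\left(s,K \right)} = K s$
$o{\left(c \right)} = \frac{c^{2}}{7}$
$Z{\left(N,1751 \right)} - W{\left(o{\left(47 \right)} \right)} = 1751 \cdot 25 - \frac{1348}{\frac{1}{7} \cdot 47^{2}} = 43775 - \frac{1348}{\frac{1}{7} \cdot 2209} = 43775 - \frac{1348}{\frac{2209}{7}} = 43775 - 1348 \cdot \frac{7}{2209} = 43775 - \frac{9436}{2209} = \frac{96689539}{2209}$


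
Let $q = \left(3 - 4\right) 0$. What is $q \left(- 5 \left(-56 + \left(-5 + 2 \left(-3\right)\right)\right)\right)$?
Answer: $0$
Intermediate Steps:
$q = 0$ ($q = \left(-1\right) 0 = 0$)
$q \left(- 5 \left(-56 + \left(-5 + 2 \left(-3\right)\right)\right)\right) = 0 \left(- 5 \left(-56 + \left(-5 + 2 \left(-3\right)\right)\right)\right) = 0 \left(- 5 \left(-56 - 11\right)\right) = 0 \left(\left(-5\right) \left(-67\right)\right) = 0 \cdot 335 = 0$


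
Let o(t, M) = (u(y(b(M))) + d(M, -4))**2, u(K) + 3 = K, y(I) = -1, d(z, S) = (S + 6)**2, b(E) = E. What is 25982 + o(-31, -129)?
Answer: 25982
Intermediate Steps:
d(z, S) = (6 + S)**2
u(K) = -3 + K
o(t, M) = 0 (o(t, M) = ((-3 - 1) + (6 - 4)**2)**2 = (-4 + 2**2)**2 = (-4 + 4)**2 = 0**2 = 0)
25982 + o(-31, -129) = 25982 + 0 = 25982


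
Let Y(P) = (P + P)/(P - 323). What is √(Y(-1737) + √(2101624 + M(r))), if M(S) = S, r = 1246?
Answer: √(1789110 + 1060900*√2102870)/1030 ≈ 38.103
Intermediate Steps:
Y(P) = 2*P/(-323 + P) (Y(P) = (2*P)/(-323 + P) = 2*P/(-323 + P))
√(Y(-1737) + √(2101624 + M(r))) = √(2*(-1737)/(-323 - 1737) + √(2101624 + 1246)) = √(2*(-1737)/(-2060) + √2102870) = √(2*(-1737)*(-1/2060) + √2102870) = √(1737/1030 + √2102870)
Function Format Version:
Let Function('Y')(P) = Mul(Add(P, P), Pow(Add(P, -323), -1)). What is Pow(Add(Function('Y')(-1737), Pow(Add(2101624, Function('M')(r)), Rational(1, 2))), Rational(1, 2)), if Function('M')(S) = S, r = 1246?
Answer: Mul(Rational(1, 1030), Pow(Add(1789110, Mul(1060900, Pow(2102870, Rational(1, 2)))), Rational(1, 2))) ≈ 38.103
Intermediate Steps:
Function('Y')(P) = Mul(2, P, Pow(Add(-323, P), -1)) (Function('Y')(P) = Mul(Mul(2, P), Pow(Add(-323, P), -1)) = Mul(2, P, Pow(Add(-323, P), -1)))
Pow(Add(Function('Y')(-1737), Pow(Add(2101624, Function('M')(r)), Rational(1, 2))), Rational(1, 2)) = Pow(Add(Mul(2, -1737, Pow(Add(-323, -1737), -1)), Pow(Add(2101624, 1246), Rational(1, 2))), Rational(1, 2)) = Pow(Add(Mul(2, -1737, Pow(-2060, -1)), Pow(2102870, Rational(1, 2))), Rational(1, 2)) = Pow(Add(Mul(2, -1737, Rational(-1, 2060)), Pow(2102870, Rational(1, 2))), Rational(1, 2)) = Pow(Add(Rational(1737, 1030), Pow(2102870, Rational(1, 2))), Rational(1, 2))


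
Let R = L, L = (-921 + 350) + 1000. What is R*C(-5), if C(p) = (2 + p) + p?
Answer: -3432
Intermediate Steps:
C(p) = 2 + 2*p
L = 429 (L = -571 + 1000 = 429)
R = 429
R*C(-5) = 429*(2 + 2*(-5)) = 429*(2 - 10) = 429*(-8) = -3432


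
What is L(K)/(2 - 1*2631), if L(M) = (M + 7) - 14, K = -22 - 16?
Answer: 45/2629 ≈ 0.017117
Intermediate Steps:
K = -38
L(M) = -7 + M (L(M) = (7 + M) - 14 = -7 + M)
L(K)/(2 - 1*2631) = (-7 - 38)/(2 - 1*2631) = -45/(2 - 2631) = -45/(-2629) = -45*(-1/2629) = 45/2629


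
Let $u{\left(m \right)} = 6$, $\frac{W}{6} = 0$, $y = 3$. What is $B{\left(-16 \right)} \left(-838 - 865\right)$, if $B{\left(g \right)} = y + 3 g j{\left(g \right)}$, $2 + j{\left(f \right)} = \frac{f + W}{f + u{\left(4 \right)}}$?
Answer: $- \frac{189033}{5} \approx -37807.0$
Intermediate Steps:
$W = 0$ ($W = 6 \cdot 0 = 0$)
$j{\left(f \right)} = -2 + \frac{f}{6 + f}$ ($j{\left(f \right)} = -2 + \frac{f + 0}{f + 6} = -2 + \frac{f}{6 + f}$)
$B{\left(g \right)} = 3 + \frac{3 g \left(-12 - g\right)}{6 + g}$ ($B{\left(g \right)} = 3 + 3 g \frac{-12 - g}{6 + g} = 3 + \frac{3 g \left(-12 - g\right)}{6 + g}$)
$B{\left(-16 \right)} \left(-838 - 865\right) = \frac{3 \left(6 - \left(-16\right)^{2} - -176\right)}{6 - 16} \left(-838 - 865\right) = \frac{3 \left(6 - 256 + 176\right)}{-10} \left(-1703\right) = 3 \left(- \frac{1}{10}\right) \left(6 - 256 + 176\right) \left(-1703\right) = 3 \left(- \frac{1}{10}\right) \left(-74\right) \left(-1703\right) = \frac{111}{5} \left(-1703\right) = - \frac{189033}{5}$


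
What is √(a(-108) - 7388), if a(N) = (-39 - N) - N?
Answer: I*√7211 ≈ 84.918*I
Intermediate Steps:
a(N) = -39 - 2*N
√(a(-108) - 7388) = √((-39 - 2*(-108)) - 7388) = √((-39 + 216) - 7388) = √(177 - 7388) = √(-7211) = I*√7211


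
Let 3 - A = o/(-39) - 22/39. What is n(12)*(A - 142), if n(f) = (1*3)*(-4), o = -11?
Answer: 21640/13 ≈ 1664.6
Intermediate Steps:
n(f) = -12 (n(f) = 3*(-4) = -12)
A = 128/39 (A = 3 - (-11/(-39) - 22/39) = 3 - (-11*(-1/39) - 22*1/39) = 3 - (11/39 - 22/39) = 3 - 1*(-11/39) = 3 + 11/39 = 128/39 ≈ 3.2821)
n(12)*(A - 142) = -12*(128/39 - 142) = -12*(-5410/39) = 21640/13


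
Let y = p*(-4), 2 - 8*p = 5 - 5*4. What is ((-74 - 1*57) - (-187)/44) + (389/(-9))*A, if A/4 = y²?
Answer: -454247/36 ≈ -12618.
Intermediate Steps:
p = 17/8 (p = ¼ - (5 - 5*4)/8 = ¼ - (5 - 20)/8 = ¼ - ⅛*(-15) = ¼ + 15/8 = 17/8 ≈ 2.1250)
y = -17/2 (y = (17/8)*(-4) = -17/2 ≈ -8.5000)
A = 289 (A = 4*(-17/2)² = 4*(289/4) = 289)
((-74 - 1*57) - (-187)/44) + (389/(-9))*A = ((-74 - 1*57) - (-187)/44) + (389/(-9))*289 = ((-74 - 57) - (-187)/44) + (389*(-⅑))*289 = (-131 - 1*(-17/4)) - 389/9*289 = (-131 + 17/4) - 112421/9 = -507/4 - 112421/9 = -454247/36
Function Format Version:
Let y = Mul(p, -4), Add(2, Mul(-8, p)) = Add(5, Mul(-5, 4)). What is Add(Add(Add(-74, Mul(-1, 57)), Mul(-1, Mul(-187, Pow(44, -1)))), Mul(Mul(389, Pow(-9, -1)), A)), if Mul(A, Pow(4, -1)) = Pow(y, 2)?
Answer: Rational(-454247, 36) ≈ -12618.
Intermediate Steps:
p = Rational(17, 8) (p = Add(Rational(1, 4), Mul(Rational(-1, 8), Add(5, Mul(-5, 4)))) = Add(Rational(1, 4), Mul(Rational(-1, 8), Add(5, -20))) = Add(Rational(1, 4), Mul(Rational(-1, 8), -15)) = Add(Rational(1, 4), Rational(15, 8)) = Rational(17, 8) ≈ 2.1250)
y = Rational(-17, 2) (y = Mul(Rational(17, 8), -4) = Rational(-17, 2) ≈ -8.5000)
A = 289 (A = Mul(4, Pow(Rational(-17, 2), 2)) = Mul(4, Rational(289, 4)) = 289)
Add(Add(Add(-74, Mul(-1, 57)), Mul(-1, Mul(-187, Pow(44, -1)))), Mul(Mul(389, Pow(-9, -1)), A)) = Add(Add(Add(-74, Mul(-1, 57)), Mul(-1, Mul(-187, Pow(44, -1)))), Mul(Mul(389, Pow(-9, -1)), 289)) = Add(Add(Add(-74, -57), Mul(-1, Mul(-187, Rational(1, 44)))), Mul(Mul(389, Rational(-1, 9)), 289)) = Add(Add(-131, Mul(-1, Rational(-17, 4))), Mul(Rational(-389, 9), 289)) = Add(Add(-131, Rational(17, 4)), Rational(-112421, 9)) = Add(Rational(-507, 4), Rational(-112421, 9)) = Rational(-454247, 36)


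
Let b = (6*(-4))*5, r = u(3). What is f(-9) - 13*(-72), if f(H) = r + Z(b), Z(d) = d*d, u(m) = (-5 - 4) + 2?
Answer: 15329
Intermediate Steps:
u(m) = -7 (u(m) = -9 + 2 = -7)
r = -7
b = -120 (b = -24*5 = -120)
Z(d) = d**2
f(H) = 14393 (f(H) = -7 + (-120)**2 = -7 + 14400 = 14393)
f(-9) - 13*(-72) = 14393 - 13*(-72) = 14393 + 936 = 15329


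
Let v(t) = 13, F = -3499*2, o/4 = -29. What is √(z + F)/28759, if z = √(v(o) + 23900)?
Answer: √(-6998 + 3*√2657)/28759 ≈ 0.0028765*I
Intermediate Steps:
o = -116 (o = 4*(-29) = -116)
F = -6998
z = 3*√2657 (z = √(13 + 23900) = √23913 = 3*√2657 ≈ 154.64)
√(z + F)/28759 = √(3*√2657 - 6998)/28759 = √(-6998 + 3*√2657)*(1/28759) = √(-6998 + 3*√2657)/28759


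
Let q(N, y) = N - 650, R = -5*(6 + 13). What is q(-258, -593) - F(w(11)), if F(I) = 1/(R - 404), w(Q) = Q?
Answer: -453091/499 ≈ -908.00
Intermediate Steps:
R = -95 (R = -5*19 = -95)
F(I) = -1/499 (F(I) = 1/(-95 - 404) = 1/(-499) = -1/499)
q(N, y) = -650 + N
q(-258, -593) - F(w(11)) = (-650 - 258) - 1*(-1/499) = -908 + 1/499 = -453091/499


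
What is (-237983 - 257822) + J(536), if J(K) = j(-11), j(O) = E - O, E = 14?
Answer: -495780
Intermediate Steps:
j(O) = 14 - O
J(K) = 25 (J(K) = 14 - 1*(-11) = 14 + 11 = 25)
(-237983 - 257822) + J(536) = (-237983 - 257822) + 25 = -495805 + 25 = -495780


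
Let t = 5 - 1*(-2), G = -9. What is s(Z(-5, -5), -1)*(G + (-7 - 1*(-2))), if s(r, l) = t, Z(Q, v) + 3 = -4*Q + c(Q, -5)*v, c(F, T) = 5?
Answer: -98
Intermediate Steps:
Z(Q, v) = -3 - 4*Q + 5*v (Z(Q, v) = -3 + (-4*Q + 5*v) = -3 - 4*Q + 5*v)
t = 7 (t = 5 + 2 = 7)
s(r, l) = 7
s(Z(-5, -5), -1)*(G + (-7 - 1*(-2))) = 7*(-9 + (-7 - 1*(-2))) = 7*(-9 + (-7 + 2)) = 7*(-9 - 5) = 7*(-14) = -98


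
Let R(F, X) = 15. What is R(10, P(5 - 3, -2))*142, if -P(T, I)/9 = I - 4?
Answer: 2130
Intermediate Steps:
P(T, I) = 36 - 9*I (P(T, I) = -9*(I - 4) = -9*(-4 + I) = 36 - 9*I)
R(10, P(5 - 3, -2))*142 = 15*142 = 2130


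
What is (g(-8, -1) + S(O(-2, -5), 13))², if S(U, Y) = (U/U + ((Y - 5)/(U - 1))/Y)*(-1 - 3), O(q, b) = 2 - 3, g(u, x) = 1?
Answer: 529/169 ≈ 3.1302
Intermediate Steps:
O(q, b) = -1
S(U, Y) = -4 - 4*(-5 + Y)/(Y*(-1 + U)) (S(U, Y) = (1 + ((-5 + Y)/(-1 + U))/Y)*(-4) = (1 + (-5 + Y)/(Y*(-1 + U)))*(-4) = -4 - 4*(-5 + Y)/(Y*(-1 + U)))
(g(-8, -1) + S(O(-2, -5), 13))² = (1 + 4*(5 - 1*(-1)*13)/(13*(-1 - 1)))² = (1 + 4*(1/13)*(5 + 13)/(-2))² = (1 + 4*(1/13)*(-½)*18)² = (1 - 36/13)² = (-23/13)² = 529/169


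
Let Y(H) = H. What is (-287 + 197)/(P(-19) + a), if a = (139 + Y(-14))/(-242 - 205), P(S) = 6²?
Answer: -40230/15967 ≈ -2.5196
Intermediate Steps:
P(S) = 36
a = -125/447 (a = (139 - 14)/(-242 - 205) = 125/(-447) = 125*(-1/447) = -125/447 ≈ -0.27964)
(-287 + 197)/(P(-19) + a) = (-287 + 197)/(36 - 125/447) = -90/15967/447 = -90*447/15967 = -40230/15967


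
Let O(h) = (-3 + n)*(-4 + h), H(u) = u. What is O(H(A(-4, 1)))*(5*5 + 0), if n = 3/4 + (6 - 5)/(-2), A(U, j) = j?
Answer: 825/4 ≈ 206.25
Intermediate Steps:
n = ¼ (n = 3*(¼) + 1*(-½) = ¾ - ½ = ¼ ≈ 0.25000)
O(h) = 11 - 11*h/4 (O(h) = (-3 + ¼)*(-4 + h) = -11*(-4 + h)/4 = 11 - 11*h/4)
O(H(A(-4, 1)))*(5*5 + 0) = (11 - 11/4*1)*(5*5 + 0) = (11 - 11/4)*(25 + 0) = (33/4)*25 = 825/4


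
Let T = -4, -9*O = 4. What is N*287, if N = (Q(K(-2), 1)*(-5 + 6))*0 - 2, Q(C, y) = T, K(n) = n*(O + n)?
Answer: -574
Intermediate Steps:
O = -4/9 (O = -1/9*4 = -4/9 ≈ -0.44444)
K(n) = n*(-4/9 + n)
Q(C, y) = -4
N = -2 (N = -4*(-5 + 6)*0 - 2 = -4*1*0 - 2 = -4*0 - 2 = 0 - 2 = -2)
N*287 = -2*287 = -574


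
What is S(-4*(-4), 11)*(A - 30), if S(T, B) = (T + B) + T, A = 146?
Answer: 4988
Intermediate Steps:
S(T, B) = B + 2*T (S(T, B) = (B + T) + T = B + 2*T)
S(-4*(-4), 11)*(A - 30) = (11 + 2*(-4*(-4)))*(146 - 30) = (11 + 2*16)*116 = (11 + 32)*116 = 43*116 = 4988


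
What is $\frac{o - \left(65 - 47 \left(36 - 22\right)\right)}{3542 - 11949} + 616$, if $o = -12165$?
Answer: $\frac{5190284}{8407} \approx 617.38$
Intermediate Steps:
$\frac{o - \left(65 - 47 \left(36 - 22\right)\right)}{3542 - 11949} + 616 = \frac{-12165 - \left(65 - 47 \left(36 - 22\right)\right)}{3542 - 11949} + 616 = \frac{-12165 - \left(65 - 47 \left(36 - 22\right)\right)}{-8407} + 616 = \left(-12165 + \left(-65 + 47 \cdot 14\right)\right) \left(- \frac{1}{8407}\right) + 616 = \left(-12165 + \left(-65 + 658\right)\right) \left(- \frac{1}{8407}\right) + 616 = \left(-12165 + 593\right) \left(- \frac{1}{8407}\right) + 616 = \left(-11572\right) \left(- \frac{1}{8407}\right) + 616 = \frac{11572}{8407} + 616 = \frac{5190284}{8407}$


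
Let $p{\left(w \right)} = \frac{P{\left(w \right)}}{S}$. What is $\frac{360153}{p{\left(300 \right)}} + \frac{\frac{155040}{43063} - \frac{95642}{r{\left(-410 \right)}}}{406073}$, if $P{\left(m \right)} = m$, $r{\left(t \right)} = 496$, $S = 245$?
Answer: $\frac{6377668573698216847}{21683534782760} \approx 2.9413 \cdot 10^{5}$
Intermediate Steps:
$p{\left(w \right)} = \frac{w}{245}$
$\frac{360153}{p{\left(300 \right)}} + \frac{\frac{155040}{43063} - \frac{95642}{r{\left(-410 \right)}}}{406073} = \frac{360153}{\frac{1}{245} \cdot 300} + \frac{\frac{155040}{43063} - \frac{95642}{496}}{406073} = \frac{360153}{\frac{60}{49}} + \left(155040 \cdot \frac{1}{43063} - \frac{47821}{248}\right) \frac{1}{406073} = 360153 \cdot \frac{49}{60} + \left(\frac{155040}{43063} - \frac{47821}{248}\right) \frac{1}{406073} = \frac{5882499}{20} - \frac{2020865803}{4336706956552} = \frac{6377668573698216847}{21683534782760}$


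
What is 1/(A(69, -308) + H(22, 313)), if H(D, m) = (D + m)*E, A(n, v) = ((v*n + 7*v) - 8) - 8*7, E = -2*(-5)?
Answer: -1/20122 ≈ -4.9697e-5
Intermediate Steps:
E = 10
A(n, v) = -64 + 7*v + n*v (A(n, v) = ((n*v + 7*v) - 8) - 56 = ((7*v + n*v) - 8) - 56 = (-8 + 7*v + n*v) - 56 = -64 + 7*v + n*v)
H(D, m) = 10*D + 10*m (H(D, m) = (D + m)*10 = 10*D + 10*m)
1/(A(69, -308) + H(22, 313)) = 1/((-64 + 7*(-308) + 69*(-308)) + (10*22 + 10*313)) = 1/((-64 - 2156 - 21252) + (220 + 3130)) = 1/(-23472 + 3350) = 1/(-20122) = -1/20122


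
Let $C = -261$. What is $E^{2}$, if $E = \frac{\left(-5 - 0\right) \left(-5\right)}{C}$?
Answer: $\frac{625}{68121} \approx 0.0091749$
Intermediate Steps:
$E = - \frac{25}{261}$ ($E = \frac{\left(-5 - 0\right) \left(-5\right)}{-261} = \left(-5 + 0\right) \left(-5\right) \left(- \frac{1}{261}\right) = \left(-5\right) \left(-5\right) \left(- \frac{1}{261}\right) = 25 \left(- \frac{1}{261}\right) = - \frac{25}{261} \approx -0.095785$)
$E^{2} = \left(- \frac{25}{261}\right)^{2} = \frac{625}{68121}$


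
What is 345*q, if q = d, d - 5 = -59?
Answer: -18630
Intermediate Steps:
d = -54 (d = 5 - 59 = -54)
q = -54
345*q = 345*(-54) = -18630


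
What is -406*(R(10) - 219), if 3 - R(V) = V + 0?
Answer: 91756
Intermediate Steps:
R(V) = 3 - V (R(V) = 3 - (V + 0) = 3 - V)
-406*(R(10) - 219) = -406*((3 - 1*10) - 219) = -406*((3 - 10) - 219) = -406*(-7 - 219) = -406*(-226) = 91756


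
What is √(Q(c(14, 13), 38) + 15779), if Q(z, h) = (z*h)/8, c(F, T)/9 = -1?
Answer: √62945/2 ≈ 125.44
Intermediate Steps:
c(F, T) = -9 (c(F, T) = 9*(-1) = -9)
Q(z, h) = h*z/8 (Q(z, h) = (h*z)*(⅛) = h*z/8)
√(Q(c(14, 13), 38) + 15779) = √((⅛)*38*(-9) + 15779) = √(-171/4 + 15779) = √(62945/4) = √62945/2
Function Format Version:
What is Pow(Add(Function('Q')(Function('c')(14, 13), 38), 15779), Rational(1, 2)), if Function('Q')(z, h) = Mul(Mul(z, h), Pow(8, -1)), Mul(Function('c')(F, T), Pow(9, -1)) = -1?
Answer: Mul(Rational(1, 2), Pow(62945, Rational(1, 2))) ≈ 125.44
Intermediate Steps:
Function('c')(F, T) = -9 (Function('c')(F, T) = Mul(9, -1) = -9)
Function('Q')(z, h) = Mul(Rational(1, 8), h, z) (Function('Q')(z, h) = Mul(Mul(h, z), Rational(1, 8)) = Mul(Rational(1, 8), h, z))
Pow(Add(Function('Q')(Function('c')(14, 13), 38), 15779), Rational(1, 2)) = Pow(Add(Mul(Rational(1, 8), 38, -9), 15779), Rational(1, 2)) = Pow(Add(Rational(-171, 4), 15779), Rational(1, 2)) = Pow(Rational(62945, 4), Rational(1, 2)) = Mul(Rational(1, 2), Pow(62945, Rational(1, 2)))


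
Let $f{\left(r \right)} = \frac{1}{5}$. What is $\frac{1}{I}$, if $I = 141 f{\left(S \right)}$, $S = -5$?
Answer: $\frac{5}{141} \approx 0.035461$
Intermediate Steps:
$f{\left(r \right)} = \frac{1}{5}$
$I = \frac{141}{5}$ ($I = 141 \cdot \frac{1}{5} = \frac{141}{5} \approx 28.2$)
$\frac{1}{I} = \frac{1}{\frac{141}{5}} = \frac{5}{141}$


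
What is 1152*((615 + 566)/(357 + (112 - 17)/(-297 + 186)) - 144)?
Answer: -1601716896/9883 ≈ -1.6207e+5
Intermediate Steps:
1152*((615 + 566)/(357 + (112 - 17)/(-297 + 186)) - 144) = 1152*(1181/(357 + 95/(-111)) - 144) = 1152*(1181/(357 + 95*(-1/111)) - 144) = 1152*(1181/(357 - 95/111) - 144) = 1152*(1181/(39532/111) - 144) = 1152*(1181*(111/39532) - 144) = 1152*(131091/39532 - 144) = 1152*(-5561517/39532) = -1601716896/9883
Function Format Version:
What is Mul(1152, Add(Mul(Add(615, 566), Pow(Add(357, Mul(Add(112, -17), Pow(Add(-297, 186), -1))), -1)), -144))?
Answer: Rational(-1601716896, 9883) ≈ -1.6207e+5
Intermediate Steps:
Mul(1152, Add(Mul(Add(615, 566), Pow(Add(357, Mul(Add(112, -17), Pow(Add(-297, 186), -1))), -1)), -144)) = Mul(1152, Add(Mul(1181, Pow(Add(357, Mul(95, Pow(-111, -1))), -1)), -144)) = Mul(1152, Add(Mul(1181, Pow(Add(357, Mul(95, Rational(-1, 111))), -1)), -144)) = Mul(1152, Add(Mul(1181, Pow(Add(357, Rational(-95, 111)), -1)), -144)) = Mul(1152, Add(Mul(1181, Pow(Rational(39532, 111), -1)), -144)) = Mul(1152, Add(Mul(1181, Rational(111, 39532)), -144)) = Mul(1152, Add(Rational(131091, 39532), -144)) = Mul(1152, Rational(-5561517, 39532)) = Rational(-1601716896, 9883)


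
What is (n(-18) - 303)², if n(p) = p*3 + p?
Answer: 140625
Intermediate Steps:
n(p) = 4*p (n(p) = 3*p + p = 4*p)
(n(-18) - 303)² = (4*(-18) - 303)² = (-72 - 303)² = (-375)² = 140625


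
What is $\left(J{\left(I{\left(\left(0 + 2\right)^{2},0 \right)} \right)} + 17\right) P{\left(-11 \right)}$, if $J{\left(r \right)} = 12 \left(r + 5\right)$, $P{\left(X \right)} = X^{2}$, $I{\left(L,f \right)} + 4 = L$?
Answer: $9317$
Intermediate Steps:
$I{\left(L,f \right)} = -4 + L$
$J{\left(r \right)} = 60 + 12 r$ ($J{\left(r \right)} = 12 \left(5 + r\right) = 60 + 12 r$)
$\left(J{\left(I{\left(\left(0 + 2\right)^{2},0 \right)} \right)} + 17\right) P{\left(-11 \right)} = \left(\left(60 + 12 \left(-4 + \left(0 + 2\right)^{2}\right)\right) + 17\right) \left(-11\right)^{2} = \left(\left(60 + 12 \left(-4 + 2^{2}\right)\right) + 17\right) 121 = \left(\left(60 + 12 \left(-4 + 4\right)\right) + 17\right) 121 = \left(\left(60 + 12 \cdot 0\right) + 17\right) 121 = \left(\left(60 + 0\right) + 17\right) 121 = \left(60 + 17\right) 121 = 77 \cdot 121 = 9317$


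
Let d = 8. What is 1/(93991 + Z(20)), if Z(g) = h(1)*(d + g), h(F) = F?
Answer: 1/94019 ≈ 1.0636e-5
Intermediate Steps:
Z(g) = 8 + g (Z(g) = 1*(8 + g) = 8 + g)
1/(93991 + Z(20)) = 1/(93991 + (8 + 20)) = 1/(93991 + 28) = 1/94019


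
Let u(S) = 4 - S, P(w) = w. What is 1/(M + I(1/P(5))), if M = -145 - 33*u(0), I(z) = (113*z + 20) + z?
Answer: -5/1171 ≈ -0.0042699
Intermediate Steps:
I(z) = 20 + 114*z (I(z) = (20 + 113*z) + z = 20 + 114*z)
M = -277 (M = -145 - 33*(4 - 1*0) = -145 - 33*(4 + 0) = -145 - 33*4 = -145 - 132 = -277)
1/(M + I(1/P(5))) = 1/(-277 + (20 + 114/5)) = 1/(-277 + 214/5) = 1/(-1171/5) = -5/1171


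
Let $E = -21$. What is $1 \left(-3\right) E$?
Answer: $63$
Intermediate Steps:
$1 \left(-3\right) E = 1 \left(-3\right) \left(-21\right) = \left(-3\right) \left(-21\right) = 63$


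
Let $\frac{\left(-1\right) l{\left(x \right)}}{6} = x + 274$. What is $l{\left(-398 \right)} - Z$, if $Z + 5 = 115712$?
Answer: $-114963$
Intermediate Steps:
$Z = 115707$ ($Z = -5 + 115712 = 115707$)
$l{\left(x \right)} = -1644 - 6 x$ ($l{\left(x \right)} = - 6 \left(x + 274\right) = - 6 \left(274 + x\right) = -1644 - 6 x$)
$l{\left(-398 \right)} - Z = \left(-1644 - -2388\right) - 115707 = \left(-1644 + 2388\right) - 115707 = 744 - 115707 = -114963$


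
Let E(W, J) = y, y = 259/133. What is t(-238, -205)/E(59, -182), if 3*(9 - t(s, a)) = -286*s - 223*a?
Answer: -2161364/111 ≈ -19472.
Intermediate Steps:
t(s, a) = 9 + 223*a/3 + 286*s/3 (t(s, a) = 9 - (-286*s - 223*a)/3 = 9 + (223*a/3 + 286*s/3) = 9 + 223*a/3 + 286*s/3)
y = 37/19 (y = 259*(1/133) = 37/19 ≈ 1.9474)
E(W, J) = 37/19
t(-238, -205)/E(59, -182) = (9 + (223/3)*(-205) + (286/3)*(-238))/(37/19) = (9 - 45715/3 - 68068/3)*(19/37) = -113756/3*19/37 = -2161364/111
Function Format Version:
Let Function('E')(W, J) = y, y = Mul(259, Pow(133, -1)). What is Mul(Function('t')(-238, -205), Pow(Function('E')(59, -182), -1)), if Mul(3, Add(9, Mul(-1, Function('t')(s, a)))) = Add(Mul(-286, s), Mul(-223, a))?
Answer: Rational(-2161364, 111) ≈ -19472.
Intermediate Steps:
Function('t')(s, a) = Add(9, Mul(Rational(223, 3), a), Mul(Rational(286, 3), s)) (Function('t')(s, a) = Add(9, Mul(Rational(-1, 3), Add(Mul(-286, s), Mul(-223, a)))) = Add(9, Add(Mul(Rational(223, 3), a), Mul(Rational(286, 3), s))) = Add(9, Mul(Rational(223, 3), a), Mul(Rational(286, 3), s)))
y = Rational(37, 19) (y = Mul(259, Rational(1, 133)) = Rational(37, 19) ≈ 1.9474)
Function('E')(W, J) = Rational(37, 19)
Mul(Function('t')(-238, -205), Pow(Function('E')(59, -182), -1)) = Mul(Add(9, Mul(Rational(223, 3), -205), Mul(Rational(286, 3), -238)), Pow(Rational(37, 19), -1)) = Mul(Add(9, Rational(-45715, 3), Rational(-68068, 3)), Rational(19, 37)) = Mul(Rational(-113756, 3), Rational(19, 37)) = Rational(-2161364, 111)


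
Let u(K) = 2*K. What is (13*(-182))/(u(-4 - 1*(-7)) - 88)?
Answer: 1183/41 ≈ 28.854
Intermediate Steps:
(13*(-182))/(u(-4 - 1*(-7)) - 88) = (13*(-182))/(2*(-4 - 1*(-7)) - 88) = -2366/(2*(-4 + 7) - 88) = -2366/(2*3 - 88) = -2366/(6 - 88) = -2366/(-82) = -2366*(-1/82) = 1183/41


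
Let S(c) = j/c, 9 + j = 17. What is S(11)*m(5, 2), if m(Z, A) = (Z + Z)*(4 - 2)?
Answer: 160/11 ≈ 14.545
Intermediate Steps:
j = 8 (j = -9 + 17 = 8)
S(c) = 8/c
m(Z, A) = 4*Z (m(Z, A) = (2*Z)*2 = 4*Z)
S(11)*m(5, 2) = (8/11)*(4*5) = (8*(1/11))*20 = (8/11)*20 = 160/11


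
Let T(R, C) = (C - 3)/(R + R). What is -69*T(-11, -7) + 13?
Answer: -202/11 ≈ -18.364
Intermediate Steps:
T(R, C) = (-3 + C)/(2*R) (T(R, C) = (-3 + C)/((2*R)) = (-3 + C)*(1/(2*R)) = (-3 + C)/(2*R))
-69*T(-11, -7) + 13 = -69*(-3 - 7)/(2*(-11)) + 13 = -69*(-1)*(-10)/(2*11) + 13 = -69*5/11 + 13 = -345/11 + 13 = -202/11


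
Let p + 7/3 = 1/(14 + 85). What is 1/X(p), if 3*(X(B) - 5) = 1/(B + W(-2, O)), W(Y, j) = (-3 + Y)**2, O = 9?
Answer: 2245/11258 ≈ 0.19941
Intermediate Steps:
p = -230/99 (p = -7/3 + 1/(14 + 85) = -7/3 + 1/99 = -230/99 ≈ -2.3232)
X(B) = 5 + 1/(3*(25 + B)) (X(B) = 5 + 1/(3*(B + (-3 - 2)**2)) = 5 + 1/(3*(B + (-5)**2)) = 5 + 1/(3*(B + 25)) = 5 + 1/(3*(25 + B)))
1/X(p) = 1/((376 + 15*(-230/99))/(3*(25 - 230/99))) = 1/((376 - 1150/33)/(3*(2245/99))) = 1/((1/3)*(99/2245)*(11258/33)) = 1/(11258/2245) = 2245/11258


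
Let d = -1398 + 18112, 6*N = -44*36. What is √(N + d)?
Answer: 5*√658 ≈ 128.26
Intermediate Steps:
N = -264 (N = (-44*36)/6 = (⅙)*(-1584) = -264)
d = 16714
√(N + d) = √(-264 + 16714) = √16450 = 5*√658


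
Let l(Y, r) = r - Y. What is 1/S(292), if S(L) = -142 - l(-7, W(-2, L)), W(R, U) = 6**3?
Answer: -1/365 ≈ -0.0027397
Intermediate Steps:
W(R, U) = 216
S(L) = -365 (S(L) = -142 - (216 - 1*(-7)) = -142 - (216 + 7) = -142 - 1*223 = -142 - 223 = -365)
1/S(292) = 1/(-365) = -1/365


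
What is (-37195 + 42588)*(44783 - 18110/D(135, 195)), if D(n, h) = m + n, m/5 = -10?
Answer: 4086216777/17 ≈ 2.4037e+8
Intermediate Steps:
m = -50 (m = 5*(-10) = -50)
D(n, h) = -50 + n
(-37195 + 42588)*(44783 - 18110/D(135, 195)) = (-37195 + 42588)*(44783 - 18110/(-50 + 135)) = 5393*(44783 - 18110/85) = 5393*(44783 - 18110*1/85) = 5393*(44783 - 3622/17) = 5393*(757689/17) = 4086216777/17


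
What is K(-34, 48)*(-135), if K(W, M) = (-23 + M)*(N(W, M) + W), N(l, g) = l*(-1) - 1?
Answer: 3375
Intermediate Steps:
N(l, g) = -1 - l (N(l, g) = -l - 1 = -1 - l)
K(W, M) = 23 - M (K(W, M) = (-23 + M)*((-1 - W) + W) = (-23 + M)*(-1) = 23 - M)
K(-34, 48)*(-135) = (23 - 1*48)*(-135) = (23 - 48)*(-135) = -25*(-135) = 3375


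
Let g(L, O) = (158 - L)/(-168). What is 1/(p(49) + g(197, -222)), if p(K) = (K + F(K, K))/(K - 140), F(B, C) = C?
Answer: -728/615 ≈ -1.1837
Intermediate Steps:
g(L, O) = -79/84 + L/168 (g(L, O) = (158 - L)*(-1/168) = -79/84 + L/168)
p(K) = 2*K/(-140 + K) (p(K) = (K + K)/(K - 140) = (2*K)/(-140 + K) = 2*K/(-140 + K))
1/(p(49) + g(197, -222)) = 1/(2*49/(-140 + 49) + (-79/84 + (1/168)*197)) = 1/(2*49/(-91) + (-79/84 + 197/168)) = 1/(2*49*(-1/91) + 13/56) = 1/(-14/13 + 13/56) = 1/(-615/728) = -728/615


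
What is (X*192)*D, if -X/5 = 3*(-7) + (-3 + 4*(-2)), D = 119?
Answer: 3655680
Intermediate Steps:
X = 160 (X = -5*(3*(-7) + (-3 + 4*(-2))) = -5*(-21 + (-3 - 8)) = -5*(-21 - 11) = -5*(-32) = 160)
(X*192)*D = (160*192)*119 = 30720*119 = 3655680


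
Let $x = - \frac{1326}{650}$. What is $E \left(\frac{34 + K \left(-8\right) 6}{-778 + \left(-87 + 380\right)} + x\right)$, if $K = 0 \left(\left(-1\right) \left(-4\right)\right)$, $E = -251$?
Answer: $\frac{1284367}{2425} \approx 529.64$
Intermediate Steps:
$x = - \frac{51}{25}$ ($x = \left(-1326\right) \frac{1}{650} = - \frac{51}{25} \approx -2.04$)
$K = 0$ ($K = 0 \cdot 4 = 0$)
$E \left(\frac{34 + K \left(-8\right) 6}{-778 + \left(-87 + 380\right)} + x\right) = - 251 \left(\frac{34 + 0 \left(-8\right) 6}{-778 + \left(-87 + 380\right)} - \frac{51}{25}\right) = - 251 \left(\frac{34 + 0 \cdot 6}{-778 + 293} - \frac{51}{25}\right) = - 251 \left(\frac{34 + 0}{-485} - \frac{51}{25}\right) = - 251 \left(34 \left(- \frac{1}{485}\right) - \frac{51}{25}\right) = - 251 \left(- \frac{34}{485} - \frac{51}{25}\right) = \left(-251\right) \left(- \frac{5117}{2425}\right) = \frac{1284367}{2425}$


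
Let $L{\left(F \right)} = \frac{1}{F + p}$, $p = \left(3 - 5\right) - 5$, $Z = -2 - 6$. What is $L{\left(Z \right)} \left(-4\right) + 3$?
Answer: $\frac{49}{15} \approx 3.2667$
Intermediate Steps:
$Z = -8$ ($Z = -2 - 6 = -8$)
$p = -7$ ($p = -2 - 5 = -7$)
$L{\left(F \right)} = \frac{1}{-7 + F}$ ($L{\left(F \right)} = \frac{1}{F - 7} = \frac{1}{-7 + F}$)
$L{\left(Z \right)} \left(-4\right) + 3 = \frac{1}{-7 - 8} \left(-4\right) + 3 = \frac{1}{-15} \left(-4\right) + 3 = \left(- \frac{1}{15}\right) \left(-4\right) + 3 = \frac{4}{15} + 3 = \frac{49}{15}$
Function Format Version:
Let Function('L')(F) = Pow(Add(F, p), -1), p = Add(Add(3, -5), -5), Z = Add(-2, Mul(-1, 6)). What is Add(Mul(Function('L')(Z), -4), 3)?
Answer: Rational(49, 15) ≈ 3.2667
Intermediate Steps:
Z = -8 (Z = Add(-2, -6) = -8)
p = -7 (p = Add(-2, -5) = -7)
Function('L')(F) = Pow(Add(-7, F), -1) (Function('L')(F) = Pow(Add(F, -7), -1) = Pow(Add(-7, F), -1))
Add(Mul(Function('L')(Z), -4), 3) = Add(Mul(Pow(Add(-7, -8), -1), -4), 3) = Add(Mul(Pow(-15, -1), -4), 3) = Add(Mul(Rational(-1, 15), -4), 3) = Add(Rational(4, 15), 3) = Rational(49, 15)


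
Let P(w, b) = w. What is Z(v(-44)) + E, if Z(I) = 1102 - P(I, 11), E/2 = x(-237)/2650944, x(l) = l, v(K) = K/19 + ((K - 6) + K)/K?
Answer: 101776571921/92341216 ≈ 1102.2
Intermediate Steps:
v(K) = K/19 + (-6 + 2*K)/K (v(K) = K*(1/19) + ((-6 + K) + K)/K = K/19 + (-6 + 2*K)/K)
E = -79/441824 (E = 2*(-237/2650944) = 2*(-237*1/2650944) = 2*(-79/883648) = -79/441824 ≈ -0.00017880)
Z(I) = 1102 - I
Z(v(-44)) + E = (1102 - (2 - 6/(-44) + (1/19)*(-44))) - 79/441824 = (1102 - (2 - 6*(-1/44) - 44/19)) - 79/441824 = (1102 - (2 + 3/22 - 44/19)) - 79/441824 = (1102 - 1*(-75/418)) - 79/441824 = (1102 + 75/418) - 79/441824 = 460711/418 - 79/441824 = 101776571921/92341216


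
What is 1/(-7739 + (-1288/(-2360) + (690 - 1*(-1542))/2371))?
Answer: -699445/5411964684 ≈ -0.00012924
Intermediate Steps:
1/(-7739 + (-1288/(-2360) + (690 - 1*(-1542))/2371)) = 1/(-7739 + (-1288*(-1/2360) + (690 + 1542)*(1/2371))) = 1/(-7739 + (161/295 + 2232*(1/2371))) = 1/(-7739 + (161/295 + 2232/2371)) = 1/(-7739 + 1040171/699445) = 1/(-5411964684/699445) = -699445/5411964684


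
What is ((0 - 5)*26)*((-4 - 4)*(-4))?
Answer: -4160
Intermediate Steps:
((0 - 5)*26)*((-4 - 4)*(-4)) = (-5*26)*(-8*(-4)) = -130*32 = -4160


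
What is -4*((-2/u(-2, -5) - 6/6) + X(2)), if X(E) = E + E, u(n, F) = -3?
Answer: -44/3 ≈ -14.667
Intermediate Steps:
X(E) = 2*E
-4*((-2/u(-2, -5) - 6/6) + X(2)) = -4*((-2/(-3) - 6/6) + 2*2) = -4*((-2*(-⅓) - 6*⅙) + 4) = -4*((⅔ - 1) + 4) = -4*(-⅓ + 4) = -4*11/3 = -44/3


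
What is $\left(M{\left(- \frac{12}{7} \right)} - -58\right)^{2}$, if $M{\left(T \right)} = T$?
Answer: $\frac{155236}{49} \approx 3168.1$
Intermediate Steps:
$\left(M{\left(- \frac{12}{7} \right)} - -58\right)^{2} = \left(- \frac{12}{7} - -58\right)^{2} = \left(\left(-12\right) \frac{1}{7} + 58\right)^{2} = \left(- \frac{12}{7} + 58\right)^{2} = \left(\frac{394}{7}\right)^{2} = \frac{155236}{49}$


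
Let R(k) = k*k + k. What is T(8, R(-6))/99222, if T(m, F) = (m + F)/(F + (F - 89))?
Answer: -19/1438719 ≈ -1.3206e-5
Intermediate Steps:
R(k) = k + k**2 (R(k) = k**2 + k = k + k**2)
T(m, F) = (F + m)/(-89 + 2*F) (T(m, F) = (F + m)/(F + (-89 + F)) = (F + m)/(-89 + 2*F))
T(8, R(-6))/99222 = ((-6*(1 - 6) + 8)/(-89 + 2*(-6*(1 - 6))))/99222 = ((-6*(-5) + 8)/(-89 + 2*(-6*(-5))))*(1/99222) = ((30 + 8)/(-89 + 2*30))*(1/99222) = (38/(-89 + 60))*(1/99222) = (38/(-29))*(1/99222) = -1/29*38*(1/99222) = -38/29*1/99222 = -19/1438719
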